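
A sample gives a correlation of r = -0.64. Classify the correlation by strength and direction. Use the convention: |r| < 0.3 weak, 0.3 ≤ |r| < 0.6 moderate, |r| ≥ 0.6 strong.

r = -0.64 < 0 so the relationship is negative.
|r| = 0.64, which falls in the strong range.

strong negative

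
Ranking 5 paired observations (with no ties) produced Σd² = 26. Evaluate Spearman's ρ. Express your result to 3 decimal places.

ρ = 1 − 6Σd² / [n(n²−1)] = 1 − 6×26 / (5×24)
  = 1 − 156/120 = 1 − 1.3000 ≈ -0.300

-0.300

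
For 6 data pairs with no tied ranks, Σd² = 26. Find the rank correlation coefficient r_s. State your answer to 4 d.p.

ρ = 1 − 6Σd² / [n(n²−1)] = 1 − 6×26 / (6×35)
  = 1 − 156/210 = 1 − 0.74286 ≈ 0.2571

0.2571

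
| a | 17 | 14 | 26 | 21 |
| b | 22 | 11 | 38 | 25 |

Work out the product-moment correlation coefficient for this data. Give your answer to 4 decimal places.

n = 4, Σa = 78, Σb = 96, Σa² = 1602, Σb² = 2674, Σab = 2041
nΣab − ΣaΣb = 8164 − 7488 = 676
nΣa² − (Σa)² = 6408 − 6084 = 324; nΣb² − (Σb)² = 10696 − 9216 = 1480
r = 676 / √(324 × 1480) = 676 / 692.4738 ≈ 0.9762

0.9762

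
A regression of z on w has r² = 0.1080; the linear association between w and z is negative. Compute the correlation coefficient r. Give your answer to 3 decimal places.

-0.329

|r| = √0.1080 = 0.329
The association is negative, so r = −0.329.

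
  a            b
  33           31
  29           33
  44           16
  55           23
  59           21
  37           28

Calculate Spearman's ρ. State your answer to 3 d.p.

-0.829

Rank a: 2, 1, 4, 5, 6, 3
Rank b: 5, 6, 1, 3, 2, 4
d = rank(a) − rank(b): -3, -5, 3, 2, 4, -1; Σd² = 64
ρ = 1 − 6Σd² / [n(n²−1)] = 1 − 6×64 / (6×35) = 1 − 384/210 ≈ -0.829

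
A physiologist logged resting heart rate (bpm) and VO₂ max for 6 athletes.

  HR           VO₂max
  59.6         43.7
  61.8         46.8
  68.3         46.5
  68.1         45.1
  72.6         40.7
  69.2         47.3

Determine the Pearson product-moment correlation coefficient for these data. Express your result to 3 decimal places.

n = 6, Σx = 399.6, Σy = 270.1, Σx² = 26733.3, Σy² = 12189.97, Σxy = 17972
nΣxy − ΣxΣy = 107832 − 107931.96 = -99.96
nΣx² − (Σx)² = 160399.8 − 159680.16 = 719.64; nΣy² − (Σy)² = 73139.82 − 72954.01 = 185.81
r = -99.96 / √(719.64 × 185.81) = -99.96 / 365.6724 ≈ -0.273

-0.273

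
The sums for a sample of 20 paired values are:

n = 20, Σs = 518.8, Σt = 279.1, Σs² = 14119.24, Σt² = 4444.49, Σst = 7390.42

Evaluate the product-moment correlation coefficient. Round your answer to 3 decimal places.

0.250

r = (nΣst − ΣsΣt) / √[(nΣs² − (Σs)²)(nΣt² − (Σt)²)]
Numerator: 20×7390.42 − 518.8×279.1 = 3011.32
Denominator: √[(282384.8 − 269153.44)(88889.8 − 77896.81)] = √[13231.36 × 10992.99] = 12060.3569
r = 3011.32 / 12060.3569 ≈ 0.250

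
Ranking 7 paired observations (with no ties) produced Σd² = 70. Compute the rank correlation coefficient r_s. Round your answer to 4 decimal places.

ρ = 1 − 6Σd² / [n(n²−1)] = 1 − 6×70 / (7×48)
  = 1 − 420/336 = 1 − 1.25000 ≈ -0.2500

-0.2500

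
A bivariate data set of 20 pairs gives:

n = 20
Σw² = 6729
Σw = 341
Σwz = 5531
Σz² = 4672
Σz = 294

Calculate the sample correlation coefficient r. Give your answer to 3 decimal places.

0.916

r = (nΣwz − ΣwΣz) / √[(nΣw² − (Σw)²)(nΣz² − (Σz)²)]
Numerator: 20×5531 − 341×294 = 10366
Denominator: √[(134580 − 116281)(93440 − 86436)] = √[18299 × 7004] = 11321.0510
r = 10366 / 11321.0510 ≈ 0.916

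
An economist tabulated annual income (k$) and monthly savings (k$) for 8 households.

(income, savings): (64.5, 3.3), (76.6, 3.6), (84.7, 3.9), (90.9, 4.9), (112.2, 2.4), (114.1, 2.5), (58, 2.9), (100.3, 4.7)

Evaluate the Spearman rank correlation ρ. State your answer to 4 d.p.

Rank income: 2, 3, 4, 5, 7, 8, 1, 6
Rank savings: 4, 5, 6, 8, 1, 2, 3, 7
d = rank(income) − rank(savings): -2, -2, -2, -3, 6, 6, -2, -1; Σd² = 98
ρ = 1 − 6Σd² / [n(n²−1)] = 1 − 6×98 / (8×63) = 1 − 588/504 ≈ -0.1667

-0.1667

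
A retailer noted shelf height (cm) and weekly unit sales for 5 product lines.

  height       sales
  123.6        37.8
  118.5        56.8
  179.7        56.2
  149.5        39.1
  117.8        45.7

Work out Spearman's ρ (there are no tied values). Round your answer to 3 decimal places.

-0.100

Rank height: 3, 2, 5, 4, 1
Rank sales: 1, 5, 4, 2, 3
d = rank(height) − rank(sales): 2, -3, 1, 2, -2; Σd² = 22
ρ = 1 − 6Σd² / [n(n²−1)] = 1 − 6×22 / (5×24) = 1 − 132/120 ≈ -0.100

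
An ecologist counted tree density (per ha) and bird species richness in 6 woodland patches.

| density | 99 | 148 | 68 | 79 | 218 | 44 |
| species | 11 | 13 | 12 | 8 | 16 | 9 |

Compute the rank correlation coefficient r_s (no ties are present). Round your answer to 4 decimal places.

Rank density: 4, 5, 2, 3, 6, 1
Rank species: 3, 5, 4, 1, 6, 2
d = rank(density) − rank(species): 1, 0, -2, 2, 0, -1; Σd² = 10
ρ = 1 − 6Σd² / [n(n²−1)] = 1 − 6×10 / (6×35) = 1 − 60/210 ≈ 0.7143

0.7143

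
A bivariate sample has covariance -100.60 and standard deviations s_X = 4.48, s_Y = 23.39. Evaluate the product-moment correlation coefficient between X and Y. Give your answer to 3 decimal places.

-0.960

r = Cov(X,Y) / (s_X · s_Y) = -100.60 / (4.48 × 23.39)
  = -100.60 / 104.7872 ≈ -0.960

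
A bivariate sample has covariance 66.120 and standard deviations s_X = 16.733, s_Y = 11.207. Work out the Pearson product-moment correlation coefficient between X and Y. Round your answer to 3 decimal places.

0.353

r = Cov(X,Y) / (s_X · s_Y) = 66.120 / (16.733 × 11.207)
  = 66.120 / 187.5267 ≈ 0.353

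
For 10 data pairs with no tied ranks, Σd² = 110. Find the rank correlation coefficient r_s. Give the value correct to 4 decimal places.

0.3333

ρ = 1 − 6Σd² / [n(n²−1)] = 1 − 6×110 / (10×99)
  = 1 − 660/990 = 1 − 0.66667 ≈ 0.3333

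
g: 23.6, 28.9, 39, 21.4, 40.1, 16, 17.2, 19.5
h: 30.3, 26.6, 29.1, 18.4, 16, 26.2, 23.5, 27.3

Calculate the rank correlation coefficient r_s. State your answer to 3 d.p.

Rank g: 5, 6, 7, 4, 8, 1, 2, 3
Rank h: 8, 5, 7, 2, 1, 4, 3, 6
d = rank(g) − rank(h): -3, 1, 0, 2, 7, -3, -1, -3; Σd² = 82
ρ = 1 − 6Σd² / [n(n²−1)] = 1 − 6×82 / (8×63) = 1 − 492/504 ≈ 0.024

0.024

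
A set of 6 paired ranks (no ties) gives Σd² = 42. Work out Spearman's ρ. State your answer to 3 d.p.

ρ = 1 − 6Σd² / [n(n²−1)] = 1 − 6×42 / (6×35)
  = 1 − 252/210 = 1 − 1.2000 ≈ -0.200

-0.200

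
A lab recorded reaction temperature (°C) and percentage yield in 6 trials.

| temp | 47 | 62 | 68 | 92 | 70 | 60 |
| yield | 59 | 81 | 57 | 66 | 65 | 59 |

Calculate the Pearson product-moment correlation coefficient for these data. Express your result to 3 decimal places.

n = 6, Σx = 399, Σy = 387, Σx² = 27641, Σy² = 25353, Σxy = 25833
nΣxy − ΣxΣy = 154998 − 154413 = 585
nΣx² − (Σx)² = 165846 − 159201 = 6645; nΣy² − (Σy)² = 152118 − 149769 = 2349
r = 585 / √(6645 × 2349) = 585 / 3950.8360 ≈ 0.148

0.148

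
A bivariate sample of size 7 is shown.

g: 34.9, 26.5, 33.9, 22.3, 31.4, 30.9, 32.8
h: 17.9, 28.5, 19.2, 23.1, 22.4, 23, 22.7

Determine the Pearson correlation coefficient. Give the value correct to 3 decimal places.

-0.659

n = 7, Σg = 212.7, Σh = 156.8, Σg² = 6583.37, Σh² = 3580.96, Σgh = 4704.59
nΣgh − ΣgΣh = 32932.13 − 33351.36 = -419.23
nΣg² − (Σg)² = 46083.59 − 45241.29 = 842.3; nΣh² − (Σh)² = 25066.72 − 24586.24 = 480.48
r = -419.23 / √(842.3 × 480.48) = -419.23 / 636.1669 ≈ -0.659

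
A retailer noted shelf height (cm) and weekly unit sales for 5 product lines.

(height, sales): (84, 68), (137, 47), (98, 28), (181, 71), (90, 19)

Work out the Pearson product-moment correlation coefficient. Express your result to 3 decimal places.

0.517

n = 5, Σx = 590, Σy = 233, Σx² = 76290, Σy² = 13019, Σxy = 29456
nΣxy − ΣxΣy = 147280 − 137470 = 9810
nΣx² − (Σx)² = 381450 − 348100 = 33350; nΣy² − (Σy)² = 65095 − 54289 = 10806
r = 9810 / √(33350 × 10806) = 9810 / 18983.6798 ≈ 0.517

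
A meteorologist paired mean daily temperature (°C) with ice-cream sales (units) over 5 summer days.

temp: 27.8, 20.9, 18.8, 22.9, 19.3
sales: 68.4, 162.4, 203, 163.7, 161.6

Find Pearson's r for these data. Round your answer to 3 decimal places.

-0.929

n = 5, Σx = 109.7, Σy = 759.1, Σx² = 2459.99, Σy² = 125173.57, Σxy = 15979.69
nΣxy − ΣxΣy = 79898.45 − 83273.27 = -3374.82
nΣx² − (Σx)² = 12299.95 − 12034.09 = 265.86; nΣy² − (Σy)² = 625867.85 − 576232.81 = 49635.04
r = -3374.82 / √(265.86 × 49635.04) = -3374.82 / 3632.6260 ≈ -0.929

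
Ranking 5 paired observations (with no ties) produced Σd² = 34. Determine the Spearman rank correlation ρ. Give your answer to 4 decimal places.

-0.7000

ρ = 1 − 6Σd² / [n(n²−1)] = 1 − 6×34 / (5×24)
  = 1 − 204/120 = 1 − 1.70000 ≈ -0.7000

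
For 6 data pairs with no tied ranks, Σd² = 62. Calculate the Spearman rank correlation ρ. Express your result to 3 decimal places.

ρ = 1 − 6Σd² / [n(n²−1)] = 1 − 6×62 / (6×35)
  = 1 − 372/210 = 1 − 1.7714 ≈ -0.771

-0.771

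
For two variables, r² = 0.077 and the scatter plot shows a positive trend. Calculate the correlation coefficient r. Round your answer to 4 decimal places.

0.2775

|r| = √0.077 = 0.2775
The association is positive, so r = 0.2775.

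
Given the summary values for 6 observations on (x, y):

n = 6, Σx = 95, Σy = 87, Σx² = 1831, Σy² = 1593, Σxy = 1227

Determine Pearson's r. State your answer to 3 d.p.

r = (nΣxy − ΣxΣy) / √[(nΣx² − (Σx)²)(nΣy² − (Σy)²)]
Numerator: 6×1227 − 95×87 = -903
Denominator: √[(10986 − 9025)(9558 − 7569)] = √[1961 × 1989] = 1974.9504
r = -903 / 1974.9504 ≈ -0.457

-0.457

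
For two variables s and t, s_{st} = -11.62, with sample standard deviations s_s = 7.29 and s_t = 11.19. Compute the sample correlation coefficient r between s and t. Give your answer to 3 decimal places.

r = Cov(s,t) / (s_s · s_t) = -11.62 / (7.29 × 11.19)
  = -11.62 / 81.5751 ≈ -0.142

-0.142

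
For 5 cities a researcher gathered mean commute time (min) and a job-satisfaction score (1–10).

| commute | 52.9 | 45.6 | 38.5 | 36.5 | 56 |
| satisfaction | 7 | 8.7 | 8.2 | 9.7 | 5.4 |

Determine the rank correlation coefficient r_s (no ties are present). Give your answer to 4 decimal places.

Rank commute: 4, 3, 2, 1, 5
Rank satisfaction: 2, 4, 3, 5, 1
d = rank(commute) − rank(satisfaction): 2, -1, -1, -4, 4; Σd² = 38
ρ = 1 − 6Σd² / [n(n²−1)] = 1 − 6×38 / (5×24) = 1 − 228/120 ≈ -0.9000

-0.9000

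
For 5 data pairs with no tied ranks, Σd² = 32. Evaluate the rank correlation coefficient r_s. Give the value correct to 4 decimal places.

-0.6000

ρ = 1 − 6Σd² / [n(n²−1)] = 1 − 6×32 / (5×24)
  = 1 − 192/120 = 1 − 1.60000 ≈ -0.6000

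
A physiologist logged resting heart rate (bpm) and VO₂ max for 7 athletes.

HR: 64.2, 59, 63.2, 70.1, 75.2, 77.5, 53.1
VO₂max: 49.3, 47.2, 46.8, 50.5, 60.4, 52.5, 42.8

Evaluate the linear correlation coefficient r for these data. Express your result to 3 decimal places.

0.854

n = 7, Σx = 462.3, Σy = 349.5, Σx² = 30991.79, Σy² = 17635.07, Σxy = 23331.18
nΣxy − ΣxΣy = 163318.26 − 161573.85 = 1744.41
nΣx² − (Σx)² = 216942.53 − 213721.29 = 3221.24; nΣy² − (Σy)² = 123445.49 − 122150.25 = 1295.24
r = 1744.41 / √(3221.24 × 1295.24) = 1744.41 / 2042.6157 ≈ 0.854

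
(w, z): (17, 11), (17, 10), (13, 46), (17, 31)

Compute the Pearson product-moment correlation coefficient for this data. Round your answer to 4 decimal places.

-0.8289

n = 4, Σw = 64, Σz = 98, Σw² = 1036, Σz² = 3298, Σwz = 1482
nΣwz − ΣwΣz = 5928 − 6272 = -344
nΣw² − (Σw)² = 4144 − 4096 = 48; nΣz² − (Σz)² = 13192 − 9604 = 3588
r = -344 / √(48 × 3588) = -344 / 414.9988 ≈ -0.8289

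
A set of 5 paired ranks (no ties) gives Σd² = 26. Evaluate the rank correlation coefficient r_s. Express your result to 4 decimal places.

-0.3000

ρ = 1 − 6Σd² / [n(n²−1)] = 1 − 6×26 / (5×24)
  = 1 − 156/120 = 1 − 1.30000 ≈ -0.3000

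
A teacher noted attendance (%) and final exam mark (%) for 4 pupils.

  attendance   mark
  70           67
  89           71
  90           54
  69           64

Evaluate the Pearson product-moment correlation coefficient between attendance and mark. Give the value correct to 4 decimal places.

-0.2662

n = 4, Σx = 318, Σy = 256, Σx² = 25682, Σy² = 16542, Σxy = 20285
nΣxy − ΣxΣy = 81140 − 81408 = -268
nΣx² − (Σx)² = 102728 − 101124 = 1604; nΣy² − (Σy)² = 66168 − 65536 = 632
r = -268 / √(1604 × 632) = -268 / 1006.8406 ≈ -0.2662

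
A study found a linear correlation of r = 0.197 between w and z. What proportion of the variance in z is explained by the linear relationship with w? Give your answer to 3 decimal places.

0.039

r² = (0.197)² = 0.039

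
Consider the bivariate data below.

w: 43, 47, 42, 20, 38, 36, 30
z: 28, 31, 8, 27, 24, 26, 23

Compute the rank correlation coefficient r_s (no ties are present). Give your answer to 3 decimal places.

Rank w: 6, 7, 5, 1, 4, 3, 2
Rank z: 6, 7, 1, 5, 3, 4, 2
d = rank(w) − rank(z): 0, 0, 4, -4, 1, -1, 0; Σd² = 34
ρ = 1 − 6Σd² / [n(n²−1)] = 1 − 6×34 / (7×48) = 1 − 204/336 ≈ 0.393

0.393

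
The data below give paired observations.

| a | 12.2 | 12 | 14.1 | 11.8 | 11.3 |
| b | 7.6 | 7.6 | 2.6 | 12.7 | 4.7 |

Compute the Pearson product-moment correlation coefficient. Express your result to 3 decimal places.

-0.534

n = 5, Σa = 61.4, Σb = 35.2, Σa² = 758.58, Σb² = 305.66, Σab = 423.55
nΣab − ΣaΣb = 2117.75 − 2161.28 = -43.53
nΣa² − (Σa)² = 3792.9 − 3769.96 = 22.94; nΣb² − (Σb)² = 1528.3 − 1239.04 = 289.26
r = -43.53 / √(22.94 × 289.26) = -43.53 / 81.4593 ≈ -0.534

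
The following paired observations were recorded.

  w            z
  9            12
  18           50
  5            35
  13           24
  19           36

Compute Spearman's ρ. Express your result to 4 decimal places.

0.6000

Rank w: 2, 4, 1, 3, 5
Rank z: 1, 5, 3, 2, 4
d = rank(w) − rank(z): 1, -1, -2, 1, 1; Σd² = 8
ρ = 1 − 6Σd² / [n(n²−1)] = 1 − 6×8 / (5×24) = 1 − 48/120 ≈ 0.6000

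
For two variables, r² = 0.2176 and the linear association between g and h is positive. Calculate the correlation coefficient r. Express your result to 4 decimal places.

|r| = √0.2176 = 0.4665
The association is positive, so r = 0.4665.

0.4665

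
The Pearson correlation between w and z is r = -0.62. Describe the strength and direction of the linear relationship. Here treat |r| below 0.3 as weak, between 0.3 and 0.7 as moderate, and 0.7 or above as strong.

moderate negative

r = -0.62 < 0 so the relationship is negative.
|r| = 0.62, which falls in the moderate range.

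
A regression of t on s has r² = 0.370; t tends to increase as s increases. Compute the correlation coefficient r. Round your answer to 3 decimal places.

|r| = √0.370 = 0.608
The association is positive, so r = 0.608.

0.608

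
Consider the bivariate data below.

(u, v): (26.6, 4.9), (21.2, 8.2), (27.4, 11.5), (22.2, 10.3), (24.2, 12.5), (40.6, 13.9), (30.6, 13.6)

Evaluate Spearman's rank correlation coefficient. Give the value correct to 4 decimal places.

Rank u: 4, 1, 5, 2, 3, 7, 6
Rank v: 1, 2, 4, 3, 5, 7, 6
d = rank(u) − rank(v): 3, -1, 1, -1, -2, 0, 0; Σd² = 16
ρ = 1 − 6Σd² / [n(n²−1)] = 1 − 6×16 / (7×48) = 1 − 96/336 ≈ 0.7143

0.7143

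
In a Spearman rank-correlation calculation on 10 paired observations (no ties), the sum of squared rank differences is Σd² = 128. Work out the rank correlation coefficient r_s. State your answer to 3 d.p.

0.224

ρ = 1 − 6Σd² / [n(n²−1)] = 1 − 6×128 / (10×99)
  = 1 − 768/990 = 1 − 0.7758 ≈ 0.224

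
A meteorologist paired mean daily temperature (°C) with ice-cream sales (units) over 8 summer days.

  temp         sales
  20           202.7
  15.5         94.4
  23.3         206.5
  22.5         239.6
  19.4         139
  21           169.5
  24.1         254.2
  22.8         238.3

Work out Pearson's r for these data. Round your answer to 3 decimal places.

n = 8, Σx = 168.6, Σy = 1544.2, Σx² = 3607.4, Σy² = 319504.84, Σxy = 33535.21
nΣxy − ΣxΣy = 268281.68 − 260352.12 = 7929.56
nΣx² − (Σx)² = 28859.2 − 28425.96 = 433.24; nΣy² − (Σy)² = 2556038.72 − 2384553.64 = 171485.08
r = 7929.56 / √(433.24 × 171485.08) = 7929.56 / 8619.4081 ≈ 0.920

0.920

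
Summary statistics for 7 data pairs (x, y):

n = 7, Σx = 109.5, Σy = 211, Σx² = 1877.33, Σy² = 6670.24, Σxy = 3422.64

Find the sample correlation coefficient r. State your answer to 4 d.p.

0.5403

r = (nΣxy − ΣxΣy) / √[(nΣx² − (Σx)²)(nΣy² − (Σy)²)]
Numerator: 7×3422.64 − 109.5×211 = 853.98
Denominator: √[(13141.31 − 11990.25)(46691.68 − 44521)] = √[1151.06 × 2170.68] = 1580.6906
r = 853.98 / 1580.6906 ≈ 0.5403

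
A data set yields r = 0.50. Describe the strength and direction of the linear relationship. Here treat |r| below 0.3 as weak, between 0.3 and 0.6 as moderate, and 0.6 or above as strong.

r = 0.50 > 0 so the relationship is positive.
|r| = 0.50, which falls in the moderate range.

moderate positive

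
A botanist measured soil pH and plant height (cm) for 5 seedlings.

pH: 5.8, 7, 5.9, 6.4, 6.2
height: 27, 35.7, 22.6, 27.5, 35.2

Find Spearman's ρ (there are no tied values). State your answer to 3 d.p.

Rank pH: 1, 5, 2, 4, 3
Rank height: 2, 5, 1, 3, 4
d = rank(pH) − rank(height): -1, 0, 1, 1, -1; Σd² = 4
ρ = 1 − 6Σd² / [n(n²−1)] = 1 − 6×4 / (5×24) = 1 − 24/120 ≈ 0.800

0.800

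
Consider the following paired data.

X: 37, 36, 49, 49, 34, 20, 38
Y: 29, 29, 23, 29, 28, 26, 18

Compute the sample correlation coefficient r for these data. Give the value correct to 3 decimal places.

-0.069

n = 7, ΣX = 263, ΣY = 182, ΣX² = 10467, ΣY² = 4836, ΣXY = 6821
nΣXY − ΣXΣY = 47747 − 47866 = -119
nΣX² − (ΣX)² = 73269 − 69169 = 4100; nΣY² − (ΣY)² = 33852 − 33124 = 728
r = -119 / √(4100 × 728) = -119 / 1727.6574 ≈ -0.069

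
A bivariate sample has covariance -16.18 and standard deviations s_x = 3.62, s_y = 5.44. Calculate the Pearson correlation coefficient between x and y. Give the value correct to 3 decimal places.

-0.822

r = Cov(x,y) / (s_x · s_y) = -16.18 / (3.62 × 5.44)
  = -16.18 / 19.6928 ≈ -0.822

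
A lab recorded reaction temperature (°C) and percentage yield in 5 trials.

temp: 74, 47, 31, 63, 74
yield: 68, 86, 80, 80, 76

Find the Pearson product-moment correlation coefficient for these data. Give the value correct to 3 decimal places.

n = 5, Σx = 289, Σy = 390, Σx² = 18091, Σy² = 30596, Σxy = 22218
nΣxy − ΣxΣy = 111090 − 112710 = -1620
nΣx² − (Σx)² = 90455 − 83521 = 6934; nΣy² − (Σy)² = 152980 − 152100 = 880
r = -1620 / √(6934 × 880) = -1620 / 2470.2065 ≈ -0.656

-0.656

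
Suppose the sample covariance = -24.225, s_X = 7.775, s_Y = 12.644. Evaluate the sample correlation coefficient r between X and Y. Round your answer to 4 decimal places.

-0.2464

r = Cov(X,Y) / (s_X · s_Y) = -24.225 / (7.775 × 12.644)
  = -24.225 / 98.3071 ≈ -0.2464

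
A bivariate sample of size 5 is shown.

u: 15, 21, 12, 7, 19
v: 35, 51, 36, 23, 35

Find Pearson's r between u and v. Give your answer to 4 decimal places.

n = 5, Σu = 74, Σv = 180, Σu² = 1220, Σv² = 6876, Σuv = 2854
nΣuv − ΣuΣv = 14270 − 13320 = 950
nΣu² − (Σu)² = 6100 − 5476 = 624; nΣv² − (Σv)² = 34380 − 32400 = 1980
r = 950 / √(624 × 1980) = 950 / 1111.5395 ≈ 0.8547

0.8547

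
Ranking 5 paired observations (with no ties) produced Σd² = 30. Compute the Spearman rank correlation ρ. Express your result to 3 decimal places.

-0.500

ρ = 1 − 6Σd² / [n(n²−1)] = 1 − 6×30 / (5×24)
  = 1 − 180/120 = 1 − 1.5000 ≈ -0.500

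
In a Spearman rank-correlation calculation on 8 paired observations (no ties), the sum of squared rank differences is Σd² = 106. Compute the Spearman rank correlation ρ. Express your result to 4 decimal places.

-0.2619

ρ = 1 − 6Σd² / [n(n²−1)] = 1 − 6×106 / (8×63)
  = 1 − 636/504 = 1 − 1.26190 ≈ -0.2619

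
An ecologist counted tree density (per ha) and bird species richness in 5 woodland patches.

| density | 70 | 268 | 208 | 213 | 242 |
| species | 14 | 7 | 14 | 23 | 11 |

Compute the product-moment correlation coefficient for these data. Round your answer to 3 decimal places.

-0.268

n = 5, Σx = 1001, Σy = 69, Σx² = 223921, Σy² = 1091, Σxy = 13329
nΣxy − ΣxΣy = 66645 − 69069 = -2424
nΣx² − (Σx)² = 1119605 − 1002001 = 117604; nΣy² − (Σy)² = 5455 − 4761 = 694
r = -2424 / √(117604 × 694) = -2424 / 9034.2225 ≈ -0.268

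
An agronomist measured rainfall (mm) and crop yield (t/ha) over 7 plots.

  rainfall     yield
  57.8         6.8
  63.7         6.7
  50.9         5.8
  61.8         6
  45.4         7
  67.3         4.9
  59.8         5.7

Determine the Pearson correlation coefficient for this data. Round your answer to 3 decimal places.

n = 7, Σx = 406.7, Σy = 42.9, Σx² = 23975.07, Σy² = 266.27, Σxy = 2474.28
nΣxy − ΣxΣy = 17319.96 − 17447.43 = -127.47
nΣx² − (Σx)² = 167825.49 − 165404.89 = 2420.6; nΣy² − (Σy)² = 1863.89 − 1840.41 = 23.48
r = -127.47 / √(2420.6 × 23.48) = -127.47 / 238.4024 ≈ -0.535

-0.535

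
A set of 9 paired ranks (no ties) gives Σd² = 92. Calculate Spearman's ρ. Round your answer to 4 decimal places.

0.2333

ρ = 1 − 6Σd² / [n(n²−1)] = 1 − 6×92 / (9×80)
  = 1 − 552/720 = 1 − 0.76667 ≈ 0.2333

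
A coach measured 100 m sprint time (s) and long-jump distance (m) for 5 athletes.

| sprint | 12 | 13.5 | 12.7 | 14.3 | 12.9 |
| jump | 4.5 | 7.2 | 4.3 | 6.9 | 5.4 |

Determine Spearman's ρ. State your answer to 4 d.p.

0.8000

Rank sprint: 1, 4, 2, 5, 3
Rank jump: 2, 5, 1, 4, 3
d = rank(sprint) − rank(jump): -1, -1, 1, 1, 0; Σd² = 4
ρ = 1 − 6Σd² / [n(n²−1)] = 1 − 6×4 / (5×24) = 1 − 24/120 ≈ 0.8000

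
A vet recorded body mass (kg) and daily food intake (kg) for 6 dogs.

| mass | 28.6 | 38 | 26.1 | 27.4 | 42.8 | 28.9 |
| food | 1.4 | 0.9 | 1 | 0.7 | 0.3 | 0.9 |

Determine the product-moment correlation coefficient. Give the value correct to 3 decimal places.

-0.641

n = 6, Σx = 191.8, Σy = 5.2, Σx² = 6360.98, Σy² = 5.16, Σxy = 158.37
nΣxy − ΣxΣy = 950.22 − 997.36 = -47.14
nΣx² − (Σx)² = 38165.88 − 36787.24 = 1378.64; nΣy² − (Σy)² = 30.96 − 27.04 = 3.92
r = -47.14 / √(1378.64 × 3.92) = -47.14 / 73.5137 ≈ -0.641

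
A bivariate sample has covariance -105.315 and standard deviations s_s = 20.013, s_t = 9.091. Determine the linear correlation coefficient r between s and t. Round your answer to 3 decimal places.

r = Cov(s,t) / (s_s · s_t) = -105.315 / (20.013 × 9.091)
  = -105.315 / 181.9382 ≈ -0.579

-0.579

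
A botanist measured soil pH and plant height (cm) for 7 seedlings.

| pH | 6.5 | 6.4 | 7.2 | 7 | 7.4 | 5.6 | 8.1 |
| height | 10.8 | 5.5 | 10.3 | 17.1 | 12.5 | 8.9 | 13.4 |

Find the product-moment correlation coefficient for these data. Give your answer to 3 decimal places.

0.545

n = 7, Σx = 48.2, Σy = 78.5, Σx² = 335.78, Σy² = 960.41, Σxy = 550.14
nΣxy − ΣxΣy = 3850.98 − 3783.7 = 67.28
nΣx² − (Σx)² = 2350.46 − 2323.24 = 27.22; nΣy² − (Σy)² = 6722.87 − 6162.25 = 560.62
r = 67.28 / √(27.22 × 560.62) = 67.28 / 123.5317 ≈ 0.545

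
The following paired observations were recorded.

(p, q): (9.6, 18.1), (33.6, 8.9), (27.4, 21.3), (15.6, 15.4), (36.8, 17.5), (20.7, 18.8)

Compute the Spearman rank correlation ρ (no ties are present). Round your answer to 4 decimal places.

-0.2000

Rank p: 1, 5, 4, 2, 6, 3
Rank q: 4, 1, 6, 2, 3, 5
d = rank(p) − rank(q): -3, 4, -2, 0, 3, -2; Σd² = 42
ρ = 1 − 6Σd² / [n(n²−1)] = 1 − 6×42 / (6×35) = 1 − 252/210 ≈ -0.2000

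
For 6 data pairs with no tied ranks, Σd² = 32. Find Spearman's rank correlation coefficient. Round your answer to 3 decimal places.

0.086

ρ = 1 − 6Σd² / [n(n²−1)] = 1 − 6×32 / (6×35)
  = 1 − 192/210 = 1 − 0.9143 ≈ 0.086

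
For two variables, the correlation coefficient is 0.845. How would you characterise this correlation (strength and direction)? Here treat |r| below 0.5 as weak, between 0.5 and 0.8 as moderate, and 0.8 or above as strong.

strong positive

r = 0.845 > 0 so the relationship is positive.
|r| = 0.845, which falls in the strong range.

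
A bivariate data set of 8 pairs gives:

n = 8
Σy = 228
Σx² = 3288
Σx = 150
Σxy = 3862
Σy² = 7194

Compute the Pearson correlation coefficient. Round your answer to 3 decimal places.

r = (nΣxy − ΣxΣy) / √[(nΣx² − (Σx)²)(nΣy² − (Σy)²)]
Numerator: 8×3862 − 150×228 = -3304
Denominator: √[(26304 − 22500)(57552 − 51984)] = √[3804 × 5568] = 4602.2464
r = -3304 / 4602.2464 ≈ -0.718

-0.718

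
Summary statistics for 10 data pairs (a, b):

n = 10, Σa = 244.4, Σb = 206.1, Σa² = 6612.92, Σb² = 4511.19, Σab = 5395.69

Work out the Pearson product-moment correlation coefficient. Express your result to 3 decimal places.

0.873

r = (nΣab − ΣaΣb) / √[(nΣa² − (Σa)²)(nΣb² − (Σb)²)]
Numerator: 10×5395.69 − 244.4×206.1 = 3586.06
Denominator: √[(66129.2 − 59731.36)(45111.9 − 42477.21)] = √[6397.84 × 2634.69] = 4105.6455
r = 3586.06 / 4105.6455 ≈ 0.873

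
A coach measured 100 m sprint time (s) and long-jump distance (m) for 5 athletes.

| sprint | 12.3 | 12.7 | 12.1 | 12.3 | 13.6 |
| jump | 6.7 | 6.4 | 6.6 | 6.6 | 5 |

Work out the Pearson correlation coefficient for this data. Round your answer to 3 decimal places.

-0.965

n = 5, Σx = 63, Σy = 31.3, Σx² = 795.24, Σy² = 197.97, Σxy = 392.73
nΣxy − ΣxΣy = 1963.65 − 1971.9 = -8.25
nΣx² − (Σx)² = 3976.2 − 3969 = 7.2; nΣy² − (Σy)² = 989.85 − 979.69 = 10.16
r = -8.25 / √(7.2 × 10.16) = -8.25 / 8.5529 ≈ -0.965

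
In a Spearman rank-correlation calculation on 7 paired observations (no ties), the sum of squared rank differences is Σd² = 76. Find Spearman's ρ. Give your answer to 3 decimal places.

-0.357

ρ = 1 − 6Σd² / [n(n²−1)] = 1 − 6×76 / (7×48)
  = 1 − 456/336 = 1 − 1.3571 ≈ -0.357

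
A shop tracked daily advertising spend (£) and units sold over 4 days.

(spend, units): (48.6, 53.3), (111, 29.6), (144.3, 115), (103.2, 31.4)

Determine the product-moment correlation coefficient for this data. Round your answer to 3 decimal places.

n = 4, Σx = 407.1, Σy = 229.3, Σx² = 46155.69, Σy² = 17928.01, Σxy = 25710.96
nΣxy − ΣxΣy = 102843.84 − 93348.03 = 9495.81
nΣx² − (Σx)² = 184622.76 − 165730.41 = 18892.35; nΣy² − (Σy)² = 71712.04 − 52578.49 = 19133.55
r = 9495.81 / √(18892.35 × 19133.55) = 9495.81 / 19012.5675 ≈ 0.499

0.499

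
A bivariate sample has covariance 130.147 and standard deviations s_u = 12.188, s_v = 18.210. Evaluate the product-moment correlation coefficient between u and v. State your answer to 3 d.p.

r = Cov(u,v) / (s_u · s_v) = 130.147 / (12.188 × 18.210)
  = 130.147 / 221.9435 ≈ 0.586

0.586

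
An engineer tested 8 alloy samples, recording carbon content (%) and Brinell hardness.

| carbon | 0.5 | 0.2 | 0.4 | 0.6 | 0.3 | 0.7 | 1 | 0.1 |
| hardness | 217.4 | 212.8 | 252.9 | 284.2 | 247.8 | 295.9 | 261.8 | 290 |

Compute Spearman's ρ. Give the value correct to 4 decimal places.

0.3333

Rank carbon: 5, 2, 4, 6, 3, 7, 8, 1
Rank hardness: 2, 1, 4, 6, 3, 8, 5, 7
d = rank(carbon) − rank(hardness): 3, 1, 0, 0, 0, -1, 3, -6; Σd² = 56
ρ = 1 − 6Σd² / [n(n²−1)] = 1 − 6×56 / (8×63) = 1 − 336/504 ≈ 0.3333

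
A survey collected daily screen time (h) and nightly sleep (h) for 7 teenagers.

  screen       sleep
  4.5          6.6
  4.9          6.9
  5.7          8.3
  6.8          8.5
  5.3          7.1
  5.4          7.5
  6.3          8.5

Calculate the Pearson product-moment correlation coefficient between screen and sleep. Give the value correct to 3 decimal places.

n = 7, Σx = 38.9, Σy = 53.4, Σx² = 219.93, Σy² = 411.22, Σxy = 300.3
nΣxy − ΣxΣy = 2102.1 − 2077.26 = 24.84
nΣx² − (Σx)² = 1539.51 − 1513.21 = 26.3; nΣy² − (Σy)² = 2878.54 − 2851.56 = 26.98
r = 24.84 / √(26.3 × 26.98) = 24.84 / 26.6378 ≈ 0.933

0.933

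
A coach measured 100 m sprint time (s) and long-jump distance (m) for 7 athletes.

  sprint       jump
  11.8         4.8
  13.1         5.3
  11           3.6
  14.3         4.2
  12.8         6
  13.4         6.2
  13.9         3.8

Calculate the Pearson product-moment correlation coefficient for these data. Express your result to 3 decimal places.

0.155

n = 7, Σx = 90.3, Σy = 33.9, Σx² = 1172.95, Σy² = 170.61, Σxy = 438.43
nΣxy − ΣxΣy = 3069.01 − 3061.17 = 7.84
nΣx² − (Σx)² = 8210.65 − 8154.09 = 56.56; nΣy² − (Σy)² = 1194.27 − 1149.21 = 45.06
r = 7.84 / √(56.56 × 45.06) = 7.84 / 50.4836 ≈ 0.155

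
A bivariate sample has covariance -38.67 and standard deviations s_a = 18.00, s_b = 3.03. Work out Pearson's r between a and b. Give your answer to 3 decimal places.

r = Cov(a,b) / (s_a · s_b) = -38.67 / (18.00 × 3.03)
  = -38.67 / 54.5400 ≈ -0.709

-0.709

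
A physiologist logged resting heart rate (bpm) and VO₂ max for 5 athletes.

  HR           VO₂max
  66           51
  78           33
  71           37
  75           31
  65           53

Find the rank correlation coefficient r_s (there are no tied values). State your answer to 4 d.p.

-0.9000

Rank HR: 2, 5, 3, 4, 1
Rank VO₂max: 4, 2, 3, 1, 5
d = rank(HR) − rank(VO₂max): -2, 3, 0, 3, -4; Σd² = 38
ρ = 1 − 6Σd² / [n(n²−1)] = 1 − 6×38 / (5×24) = 1 − 228/120 ≈ -0.9000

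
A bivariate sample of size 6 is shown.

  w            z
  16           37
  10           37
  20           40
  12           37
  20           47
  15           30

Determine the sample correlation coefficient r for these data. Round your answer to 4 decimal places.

n = 6, Σw = 93, Σz = 228, Σw² = 1525, Σz² = 8816, Σwz = 3596
nΣwz − ΣwΣz = 21576 − 21204 = 372
nΣw² − (Σw)² = 9150 − 8649 = 501; nΣz² − (Σz)² = 52896 − 51984 = 912
r = 372 / √(501 × 912) = 372 / 675.9527 ≈ 0.5503

0.5503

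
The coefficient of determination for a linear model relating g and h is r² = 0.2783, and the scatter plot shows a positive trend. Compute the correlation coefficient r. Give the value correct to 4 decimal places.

|r| = √0.2783 = 0.5275
The association is positive, so r = 0.5275.

0.5275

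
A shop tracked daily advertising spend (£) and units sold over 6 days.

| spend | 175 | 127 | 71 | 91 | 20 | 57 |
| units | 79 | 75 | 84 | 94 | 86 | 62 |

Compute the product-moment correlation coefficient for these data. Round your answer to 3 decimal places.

n = 6, Σx = 541, Σy = 480, Σx² = 63725, Σy² = 38998, Σxy = 43122
nΣxy − ΣxΣy = 258732 − 259680 = -948
nΣx² − (Σx)² = 382350 − 292681 = 89669; nΣy² − (Σy)² = 233988 − 230400 = 3588
r = -948 / √(89669 × 3588) = -948 / 17936.8997 ≈ -0.053

-0.053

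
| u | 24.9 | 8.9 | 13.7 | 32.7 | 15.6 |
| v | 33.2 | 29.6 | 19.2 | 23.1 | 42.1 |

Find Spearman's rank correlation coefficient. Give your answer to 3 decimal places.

0.100

Rank u: 4, 1, 2, 5, 3
Rank v: 4, 3, 1, 2, 5
d = rank(u) − rank(v): 0, -2, 1, 3, -2; Σd² = 18
ρ = 1 − 6Σd² / [n(n²−1)] = 1 − 6×18 / (5×24) = 1 − 108/120 ≈ 0.100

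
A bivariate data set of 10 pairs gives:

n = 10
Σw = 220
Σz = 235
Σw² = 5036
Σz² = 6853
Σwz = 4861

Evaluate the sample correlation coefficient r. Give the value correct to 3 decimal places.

-0.605

r = (nΣwz − ΣwΣz) / √[(nΣw² − (Σw)²)(nΣz² − (Σz)²)]
Numerator: 10×4861 − 220×235 = -3090
Denominator: √[(50360 − 48400)(68530 − 55225)] = √[1960 × 13305] = 5106.6427
r = -3090 / 5106.6427 ≈ -0.605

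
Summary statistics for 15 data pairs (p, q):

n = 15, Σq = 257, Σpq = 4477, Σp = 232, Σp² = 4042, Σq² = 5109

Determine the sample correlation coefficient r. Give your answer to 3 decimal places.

r = (nΣpq − ΣpΣq) / √[(nΣp² − (Σp)²)(nΣq² − (Σq)²)]
Numerator: 15×4477 − 232×257 = 7531
Denominator: √[(60630 − 53824)(76635 − 66049)] = √[6806 × 10586] = 8488.1279
r = 7531 / 8488.1279 ≈ 0.887

0.887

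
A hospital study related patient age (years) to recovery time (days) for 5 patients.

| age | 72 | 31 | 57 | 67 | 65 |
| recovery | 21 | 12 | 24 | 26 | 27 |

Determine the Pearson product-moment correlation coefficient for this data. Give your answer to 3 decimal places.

0.828

n = 5, Σx = 292, Σy = 110, Σx² = 18108, Σy² = 2566, Σxy = 6749
nΣxy − ΣxΣy = 33745 − 32120 = 1625
nΣx² − (Σx)² = 90540 − 85264 = 5276; nΣy² − (Σy)² = 12830 − 12100 = 730
r = 1625 / √(5276 × 730) = 1625 / 1962.5188 ≈ 0.828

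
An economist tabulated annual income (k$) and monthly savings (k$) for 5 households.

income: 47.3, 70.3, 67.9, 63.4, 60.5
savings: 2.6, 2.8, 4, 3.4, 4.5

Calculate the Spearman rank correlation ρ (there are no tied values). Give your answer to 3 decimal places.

Rank income: 1, 5, 4, 3, 2
Rank savings: 1, 2, 4, 3, 5
d = rank(income) − rank(savings): 0, 3, 0, 0, -3; Σd² = 18
ρ = 1 − 6Σd² / [n(n²−1)] = 1 − 6×18 / (5×24) = 1 − 108/120 ≈ 0.100

0.100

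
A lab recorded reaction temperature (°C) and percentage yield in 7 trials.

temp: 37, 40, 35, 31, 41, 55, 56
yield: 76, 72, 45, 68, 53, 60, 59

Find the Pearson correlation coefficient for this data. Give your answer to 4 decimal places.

-0.1509

n = 7, Σx = 295, Σy = 433, Σx² = 12997, Σy² = 27499, Σxy = 18152
nΣxy − ΣxΣy = 127064 − 127735 = -671
nΣx² − (Σx)² = 90979 − 87025 = 3954; nΣy² − (Σy)² = 192493 − 187489 = 5004
r = -671 / √(3954 × 5004) = -671 / 4448.1250 ≈ -0.1509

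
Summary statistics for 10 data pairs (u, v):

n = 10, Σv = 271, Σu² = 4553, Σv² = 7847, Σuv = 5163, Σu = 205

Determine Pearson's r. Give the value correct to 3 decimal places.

r = (nΣuv − ΣuΣv) / √[(nΣu² − (Σu)²)(nΣv² − (Σv)²)]
Numerator: 10×5163 − 205×271 = -3925
Denominator: √[(45530 − 42025)(78470 − 73441)] = √[3505 × 5029] = 4198.4098
r = -3925 / 4198.4098 ≈ -0.935

-0.935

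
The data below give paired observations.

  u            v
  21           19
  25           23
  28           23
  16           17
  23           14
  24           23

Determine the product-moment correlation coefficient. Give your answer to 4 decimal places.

n = 6, Σu = 137, Σv = 119, Σu² = 3211, Σv² = 2433, Σuv = 2764
nΣuv − ΣuΣv = 16584 − 16303 = 281
nΣu² − (Σu)² = 19266 − 18769 = 497; nΣv² − (Σv)² = 14598 − 14161 = 437
r = 281 / √(497 × 437) = 281 / 466.0354 ≈ 0.6030

0.6030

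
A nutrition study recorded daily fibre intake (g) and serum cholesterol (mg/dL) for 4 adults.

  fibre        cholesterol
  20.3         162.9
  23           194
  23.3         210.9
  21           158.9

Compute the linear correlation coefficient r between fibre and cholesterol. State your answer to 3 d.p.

n = 4, Σx = 87.6, Σy = 726.7, Σx² = 1924.98, Σy² = 133900.43, Σxy = 16019.74
nΣxy − ΣxΣy = 64078.96 − 63658.92 = 420.04
nΣx² − (Σx)² = 7699.92 − 7673.76 = 26.16; nΣy² − (Σy)² = 535601.72 − 528092.89 = 7508.83
r = 420.04 / √(26.16 × 7508.83) = 420.04 / 443.2054 ≈ 0.948

0.948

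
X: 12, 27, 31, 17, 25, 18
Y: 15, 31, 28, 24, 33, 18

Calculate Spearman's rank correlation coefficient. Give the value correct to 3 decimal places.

Rank X: 1, 5, 6, 2, 4, 3
Rank Y: 1, 5, 4, 3, 6, 2
d = rank(X) − rank(Y): 0, 0, 2, -1, -2, 1; Σd² = 10
ρ = 1 − 6Σd² / [n(n²−1)] = 1 − 6×10 / (6×35) = 1 − 60/210 ≈ 0.714

0.714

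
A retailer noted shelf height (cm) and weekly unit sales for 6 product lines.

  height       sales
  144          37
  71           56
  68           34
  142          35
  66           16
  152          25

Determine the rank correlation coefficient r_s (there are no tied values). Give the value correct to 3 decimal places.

0.257

Rank height: 5, 3, 2, 4, 1, 6
Rank sales: 5, 6, 3, 4, 1, 2
d = rank(height) − rank(sales): 0, -3, -1, 0, 0, 4; Σd² = 26
ρ = 1 − 6Σd² / [n(n²−1)] = 1 − 6×26 / (6×35) = 1 − 156/210 ≈ 0.257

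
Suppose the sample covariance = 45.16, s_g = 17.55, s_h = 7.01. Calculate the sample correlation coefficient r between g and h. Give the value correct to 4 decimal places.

r = Cov(g,h) / (s_g · s_h) = 45.16 / (17.55 × 7.01)
  = 45.16 / 123.0255 ≈ 0.3671

0.3671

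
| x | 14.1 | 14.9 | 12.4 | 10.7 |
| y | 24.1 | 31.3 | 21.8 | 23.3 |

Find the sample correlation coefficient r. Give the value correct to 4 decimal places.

0.7094

n = 4, Σx = 52.1, Σy = 100.5, Σx² = 689.07, Σy² = 2578.63, Σxy = 1325.81
nΣxy − ΣxΣy = 5303.24 − 5236.05 = 67.19
nΣx² − (Σx)² = 2756.28 − 2714.41 = 41.87; nΣy² − (Σy)² = 10314.52 − 10100.25 = 214.27
r = 67.19 / √(41.87 × 214.27) = 67.19 / 94.7179 ≈ 0.7094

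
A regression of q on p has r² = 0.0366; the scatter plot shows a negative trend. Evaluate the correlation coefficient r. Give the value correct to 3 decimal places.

|r| = √0.0366 = 0.191
The association is negative, so r = −0.191.

-0.191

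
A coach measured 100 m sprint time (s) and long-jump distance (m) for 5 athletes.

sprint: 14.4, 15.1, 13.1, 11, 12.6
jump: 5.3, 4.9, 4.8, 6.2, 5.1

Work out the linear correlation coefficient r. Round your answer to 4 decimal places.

-0.7151

n = 5, Σx = 66.2, Σy = 26.3, Σx² = 886.74, Σy² = 139.59, Σxy = 345.65
nΣxy − ΣxΣy = 1728.25 − 1741.06 = -12.81
nΣx² − (Σx)² = 4433.7 − 4382.44 = 51.26; nΣy² − (Σy)² = 697.95 − 691.69 = 6.26
r = -12.81 / √(51.26 × 6.26) = -12.81 / 17.9133 ≈ -0.7151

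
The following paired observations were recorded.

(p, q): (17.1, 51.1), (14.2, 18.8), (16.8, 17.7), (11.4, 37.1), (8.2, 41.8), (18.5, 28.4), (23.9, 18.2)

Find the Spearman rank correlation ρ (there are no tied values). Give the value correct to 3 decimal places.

Rank p: 5, 3, 4, 2, 1, 6, 7
Rank q: 7, 3, 1, 5, 6, 4, 2
d = rank(p) − rank(q): -2, 0, 3, -3, -5, 2, 5; Σd² = 76
ρ = 1 − 6Σd² / [n(n²−1)] = 1 − 6×76 / (7×48) = 1 − 456/336 ≈ -0.357

-0.357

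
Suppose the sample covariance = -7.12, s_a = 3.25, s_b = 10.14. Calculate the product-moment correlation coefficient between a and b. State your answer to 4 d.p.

-0.2161

r = Cov(a,b) / (s_a · s_b) = -7.12 / (3.25 × 10.14)
  = -7.12 / 32.9550 ≈ -0.2161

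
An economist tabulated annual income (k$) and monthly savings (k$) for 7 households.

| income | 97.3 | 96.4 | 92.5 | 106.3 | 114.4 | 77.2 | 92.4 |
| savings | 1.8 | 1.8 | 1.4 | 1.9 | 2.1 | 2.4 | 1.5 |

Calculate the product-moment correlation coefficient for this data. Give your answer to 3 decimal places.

-0.102

n = 7, Σx = 676.5, Σy = 12.9, Σx² = 66201.15, Σy² = 24.47, Σxy = 1244.25
nΣxy − ΣxΣy = 8709.75 − 8726.85 = -17.1
nΣx² − (Σx)² = 463408.05 − 457652.25 = 5755.8; nΣy² − (Σy)² = 171.29 − 166.41 = 4.88
r = -17.1 / √(5755.8 × 4.88) = -17.1 / 167.5957 ≈ -0.102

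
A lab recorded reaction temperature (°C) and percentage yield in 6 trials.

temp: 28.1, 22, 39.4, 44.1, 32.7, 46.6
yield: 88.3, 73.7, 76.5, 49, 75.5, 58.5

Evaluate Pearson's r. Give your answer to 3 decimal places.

n = 6, Σx = 212.9, Σy = 421.5, Σx² = 8011.63, Σy² = 30604.33, Σxy = 14472.58
nΣxy − ΣxΣy = 86835.48 − 89737.35 = -2901.87
nΣx² − (Σx)² = 48069.78 − 45326.41 = 2743.37; nΣy² − (Σy)² = 183625.98 − 177662.25 = 5963.73
r = -2901.87 / √(2743.37 × 5963.73) = -2901.87 / 4044.8384 ≈ -0.717

-0.717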